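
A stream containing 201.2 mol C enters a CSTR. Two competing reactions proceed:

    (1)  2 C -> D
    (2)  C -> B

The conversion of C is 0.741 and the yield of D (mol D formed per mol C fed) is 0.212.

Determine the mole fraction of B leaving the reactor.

Yield of D: 1ξ₁ / 201.2 = 0.212 → ξ₁ = 42.65 mol.
Conversion of C: 2ξ₁ + 1ξ₂ = 0.741 × 201.2 = 149.1 → ξ₂ = 63.78 mol.
Outlet amounts (n = n₀ + Σ ν·ξ):
  C: 201.2 − 2(42.65) − 1(63.78) = 52.11
  D: 0 + 1(42.65) = 42.65
  B: 0 + 1(63.78) = 63.78
Total out = 158.5 mol; y_B = 63.78 / 158.5 = 0.4023.

0.402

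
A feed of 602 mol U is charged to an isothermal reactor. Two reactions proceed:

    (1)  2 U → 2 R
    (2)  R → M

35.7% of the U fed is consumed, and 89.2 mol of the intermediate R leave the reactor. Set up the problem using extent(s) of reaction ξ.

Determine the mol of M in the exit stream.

Conversion of U: U consumed = 2ξ₁ = 0.357 × 602 → ξ₁ = 107.5 mol.
R balance: n_R = 0 + 2ξ₁ − 1ξ₂ = 89.2 → ξ₂ = (2·107.5 − 89.2)/1 = 125.7 mol.
Outlet amounts (n = n₀ + Σ ν·ξ):
  U: 602 − 2(107.5) = 387.1
  R: 0 + 2(107.5) − 1(125.7) = 89.2
  M: 0 + 1(125.7) = 125.7

126 mol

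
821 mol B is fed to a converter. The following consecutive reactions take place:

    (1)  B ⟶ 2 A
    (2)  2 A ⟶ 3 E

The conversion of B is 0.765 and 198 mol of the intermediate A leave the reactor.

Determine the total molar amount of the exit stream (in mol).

Conversion of B: B consumed = 1ξ₁ = 0.765 × 821 → ξ₁ = 628.1 mol.
A balance: n_A = 0 + 2ξ₁ − 2ξ₂ = 198 → ξ₂ = (2·628.1 − 198)/2 = 529.1 mol.
Outlet amounts (n = n₀ + Σ ν·ξ):
  B: 821 − 1(628.1) = 192.9
  A: 0 + 2(628.1) − 2(529.1) = 198
  E: 0 + 3(529.1) = 1587
Total out = 192.9 + 198 + 1587 = 1978 mol.

1980 mol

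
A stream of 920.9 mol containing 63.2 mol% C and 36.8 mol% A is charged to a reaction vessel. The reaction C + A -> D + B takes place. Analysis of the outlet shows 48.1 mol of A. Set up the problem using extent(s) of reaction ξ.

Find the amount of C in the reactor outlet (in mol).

For A: n = n₀ − 1ξ → 48.1 = 338.9 − 1ξ, giving ξ = 290.8 mol.
Outlet amounts (n = n₀ + ν ξ):
  C: 582 − 1(290.8) = 291.2
  A: 338.9 − 1(290.8) = 48.1
  D: 0 + 1(290.8) = 290.8
  B: 0 + 1(290.8) = 290.8

291 mol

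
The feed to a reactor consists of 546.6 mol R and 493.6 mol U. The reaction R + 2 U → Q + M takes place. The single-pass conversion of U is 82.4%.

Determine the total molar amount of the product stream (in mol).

837 mol

U reacted = 0.824 × 493.6 = 406.7 mol; ν_U = −2, so ξ = 406.7/2 = 203.4 mol.
Outlet amounts (n = n₀ + ν ξ):
  R: 546.6 − 1(203.4) = 343.2
  U: 493.6 − 2(203.4) = 86.87
  Q: 0 + 1(203.4) = 203.4
  M: 0 + 1(203.4) = 203.4
Total out = 343.2 + 86.87 + 203.4 + 203.4 = 836.8 mol.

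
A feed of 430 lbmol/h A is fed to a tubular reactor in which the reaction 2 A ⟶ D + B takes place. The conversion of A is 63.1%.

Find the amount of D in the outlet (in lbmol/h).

136 lbmol/h

A reacted = 0.631 × 430 = 271.3 lbmol/h; ν_A = −2, so ξ = 271.3/2 = 135.7 lbmol/h.
Outlet amounts (n = n₀ + ν ξ):
  A: 430 − 2(135.7) = 158.7
  D: 0 + 1(135.7) = 135.7
  B: 0 + 1(135.7) = 135.7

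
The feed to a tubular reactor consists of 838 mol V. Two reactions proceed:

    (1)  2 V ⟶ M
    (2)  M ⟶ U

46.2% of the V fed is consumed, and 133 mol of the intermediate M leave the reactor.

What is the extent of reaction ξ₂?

ξ₂ = 60.6 mol

Conversion of V: V consumed = 2ξ₁ = 0.462 × 838 → ξ₁ = 193.6 mol.
M balance: n_M = 0 + 1ξ₁ − 1ξ₂ = 133 → ξ₂ = (1·193.6 − 133)/1 = 60.58 mol.
Outlet amounts (n = n₀ + Σ ν·ξ):
  V: 838 − 2(193.6) = 450.8
  M: 0 + 1(193.6) − 1(60.58) = 133
  U: 0 + 1(60.58) = 60.58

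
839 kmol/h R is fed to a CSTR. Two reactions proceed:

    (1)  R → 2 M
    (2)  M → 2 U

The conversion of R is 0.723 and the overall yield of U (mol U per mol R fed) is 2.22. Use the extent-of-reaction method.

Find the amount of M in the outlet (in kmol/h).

Conversion of R: R consumed = 1ξ₁ = 0.723 × 839 → ξ₁ = 606.6 kmol/h.
Yield of U: 2ξ₂ / 839 = 2.22 → ξ₂ = 931.3 kmol/h.
Outlet amounts (n = n₀ + Σ ν·ξ):
  R: 839 − 1(606.6) = 232.4
  M: 0 + 2(606.6) − 1(931.3) = 281.9
  U: 0 + 2(931.3) = 1863

282 kmol/h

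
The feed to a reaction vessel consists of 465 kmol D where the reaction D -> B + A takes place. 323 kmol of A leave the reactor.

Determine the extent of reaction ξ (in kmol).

For A: n = n₀ + 1ξ → 323 = 0 + 1ξ, giving ξ = 323 kmol.
Outlet amounts (n = n₀ + ν ξ):
  D: 465 − 1(323) = 142
  B: 0 + 1(323) = 323
  A: 0 + 1(323) = 323

ξ = 323 kmol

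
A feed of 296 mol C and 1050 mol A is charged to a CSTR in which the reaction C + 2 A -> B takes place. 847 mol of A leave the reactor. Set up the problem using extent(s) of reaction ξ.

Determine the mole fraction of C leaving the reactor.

For A: n = n₀ − 2ξ → 847 = 1050 − 2ξ, giving ξ = 101.5 mol.
Outlet amounts (n = n₀ + ν ξ):
  C: 296 − 1(101.5) = 194.5
  A: 1050 − 2(101.5) = 847
  B: 0 + 1(101.5) = 101.5
Total out = 1143 mol; y_C = 194.5 / 1143 = 0.1702.

0.17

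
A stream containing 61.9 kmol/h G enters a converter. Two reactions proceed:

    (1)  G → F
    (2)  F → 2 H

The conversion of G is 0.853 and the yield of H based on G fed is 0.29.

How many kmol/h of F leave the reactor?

43.8 kmol/h

Conversion of G: G consumed = 1ξ₁ = 0.853 × 61.9 → ξ₁ = 52.8 kmol/h.
Yield of H: 2ξ₂ / 61.9 = 0.29 → ξ₂ = 8.975 kmol/h.
Outlet amounts (n = n₀ + Σ ν·ξ):
  G: 61.9 − 1(52.8) = 9.099
  F: 0 + 1(52.8) − 1(8.975) = 43.83
  H: 0 + 2(8.975) = 17.95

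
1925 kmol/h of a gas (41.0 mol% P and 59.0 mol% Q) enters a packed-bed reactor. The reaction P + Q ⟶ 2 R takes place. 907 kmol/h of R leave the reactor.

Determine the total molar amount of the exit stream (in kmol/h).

For R: n = n₀ + 2ξ → 907 = 0 + 2ξ, giving ξ = 453.5 kmol/h.
Outlet amounts (n = n₀ + ν ξ):
  P: 789.2 − 1(453.5) = 335.8
  Q: 1136 − 1(453.5) = 682.2
  R: 0 + 2(453.5) = 907
Total out = 335.8 + 682.2 + 907 = 1925 kmol/h.

1920 kmol/h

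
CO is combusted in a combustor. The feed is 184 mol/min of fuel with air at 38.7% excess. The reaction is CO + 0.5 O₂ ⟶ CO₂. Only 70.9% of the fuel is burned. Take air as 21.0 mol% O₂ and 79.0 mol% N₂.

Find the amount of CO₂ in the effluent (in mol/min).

Stoichiometric O₂ = 0.5 × 184 = 92 mol/min; O₂ fed = 92 × 1.387 = 127.6 mol/min.
N₂ fed = 127.6 × 79/21 = 480 mol/min.
Fuel reacted = 0.709 × 184 → ξ = 130.5 mol/min.
Outlet (n = n₀ + ν ξ):
  CO: 184 − 1(130.5) = 53.54
  O₂: 127.6 − 0.5(130.5) = 62.38
  N₂: 480 (inert)
  CO₂: 0 + 1(130.5) = 130.5

130 mol/min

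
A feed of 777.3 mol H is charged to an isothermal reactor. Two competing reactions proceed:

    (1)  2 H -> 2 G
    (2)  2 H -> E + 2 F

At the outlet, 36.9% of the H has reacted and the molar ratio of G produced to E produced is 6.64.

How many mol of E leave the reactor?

33.2 mol

Conversion of H: H consumed = 0.369 × 777.3 = 286.8 mol = 2ξ₁ + 2ξ₂.
Selectivity: 2ξ₁ / (1ξ₂) = 6.64 → ξ₁ = 3.32 ξ₂.
Substitute: (2·3.32 + 2) ξ₂ = 286.8 → ξ₂ = 33.2 mol, ξ₁ = 110.2 mol.
Outlet amounts (n = n₀ + Σ ν·ξ):
  H: 777.3 − 2(110.2) − 2(33.2) = 490.5
  G: 0 + 2(110.2) = 220.4
  E: 0 + 1(33.2) = 33.2
  F: 0 + 2(33.2) = 66.39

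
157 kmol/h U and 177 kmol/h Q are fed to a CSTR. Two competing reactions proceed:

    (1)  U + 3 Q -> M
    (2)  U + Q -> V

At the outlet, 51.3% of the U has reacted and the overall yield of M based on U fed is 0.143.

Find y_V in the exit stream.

Yield of M: 1ξ₁ / 157 = 0.143 → ξ₁ = 22.45 kmol/h.
Conversion of U: 1ξ₁ + 1ξ₂ = 0.513 × 157 = 80.54 → ξ₂ = 58.09 kmol/h.
Outlet amounts (n = n₀ + Σ ν·ξ):
  U: 157 − 1(22.45) − 1(58.09) = 76.46
  Q: 177 − 3(22.45) − 1(58.09) = 51.56
  M: 0 + 1(22.45) = 22.45
  V: 0 + 1(58.09) = 58.09
Total out = 208.6 kmol/h; y_V = 58.09 / 208.6 = 0.2785.

0.279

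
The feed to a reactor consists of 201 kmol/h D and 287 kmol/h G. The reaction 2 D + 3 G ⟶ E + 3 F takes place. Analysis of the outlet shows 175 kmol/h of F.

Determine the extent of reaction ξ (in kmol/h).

ξ = 58.3 kmol/h

For F: n = n₀ + 3ξ → 175 = 0 + 3ξ, giving ξ = 58.33 kmol/h.
Outlet amounts (n = n₀ + ν ξ):
  D: 201 − 2(58.33) = 84.33
  G: 287 − 3(58.33) = 112
  E: 0 + 1(58.33) = 58.33
  F: 0 + 3(58.33) = 175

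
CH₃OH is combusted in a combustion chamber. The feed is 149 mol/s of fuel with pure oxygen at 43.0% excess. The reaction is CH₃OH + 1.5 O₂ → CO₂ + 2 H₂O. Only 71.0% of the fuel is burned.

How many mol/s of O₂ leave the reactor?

Stoichiometric O₂ = 1.5 × 149 = 223.5 mol/s; O₂ fed = 223.5 × 1.430 = 319.6 mol/s.
Fuel reacted = 0.71 × 149 → ξ = 105.8 mol/s.
Outlet (n = n₀ + ν ξ):
  CH₃OH: 149 − 1(105.8) = 43.21
  O₂: 319.6 − 1.5(105.8) = 160.9
  CO₂: 0 + 1(105.8) = 105.8
  H₂O: 0 + 2(105.8) = 211.6

161 mol/s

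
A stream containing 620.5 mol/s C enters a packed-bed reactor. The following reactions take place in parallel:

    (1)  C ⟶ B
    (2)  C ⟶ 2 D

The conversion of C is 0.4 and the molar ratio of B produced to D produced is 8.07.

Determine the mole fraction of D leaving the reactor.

0.0456

Conversion of C: C consumed = 0.4 × 620.5 = 248.2 mol/s = 1ξ₁ + 1ξ₂.
Selectivity: 1ξ₁ / (2ξ₂) = 8.07 → ξ₁ = 16.14 ξ₂.
Substitute: (1·16.14 + 1) ξ₂ = 248.2 → ξ₂ = 14.48 mol/s, ξ₁ = 233.7 mol/s.
Outlet amounts (n = n₀ + Σ ν·ξ):
  C: 620.5 − 1(233.7) − 1(14.48) = 372.3
  B: 0 + 1(233.7) = 233.7
  D: 0 + 2(14.48) = 28.96
Total out = 635 mol/s; y_D = 28.96 / 635 = 0.04561.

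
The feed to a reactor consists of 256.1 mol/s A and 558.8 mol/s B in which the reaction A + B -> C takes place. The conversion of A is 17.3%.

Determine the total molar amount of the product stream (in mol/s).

A reacted = 0.173 × 256.1 = 44.31 mol/s; ν_A = −1, so ξ = 44.31/1 = 44.31 mol/s.
Outlet amounts (n = n₀ + ν ξ):
  A: 256.1 − 1(44.31) = 211.8
  B: 558.8 − 1(44.31) = 514.5
  C: 0 + 1(44.31) = 44.31
Total out = 211.8 + 514.5 + 44.31 = 770.6 mol/s.

771 mol/s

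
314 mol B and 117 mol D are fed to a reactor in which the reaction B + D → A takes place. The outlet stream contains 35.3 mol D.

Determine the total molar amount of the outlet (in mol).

For D: n = n₀ − 1ξ → 35.3 = 117 − 1ξ, giving ξ = 81.7 mol.
Outlet amounts (n = n₀ + ν ξ):
  B: 314 − 1(81.7) = 232.3
  D: 117 − 1(81.7) = 35.3
  A: 0 + 1(81.7) = 81.7
Total out = 232.3 + 35.3 + 81.7 = 349.3 mol.

349 mol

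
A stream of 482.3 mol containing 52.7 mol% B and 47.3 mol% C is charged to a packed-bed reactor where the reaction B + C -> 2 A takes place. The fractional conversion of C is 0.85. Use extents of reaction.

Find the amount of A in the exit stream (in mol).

388 mol

C reacted = 0.85 × 228.1 = 193.9 mol; ν_C = −1, so ξ = 193.9/1 = 193.9 mol.
Outlet amounts (n = n₀ + ν ξ):
  B: 254.2 − 1(193.9) = 60.26
  C: 228.1 − 1(193.9) = 34.22
  A: 0 + 2(193.9) = 387.8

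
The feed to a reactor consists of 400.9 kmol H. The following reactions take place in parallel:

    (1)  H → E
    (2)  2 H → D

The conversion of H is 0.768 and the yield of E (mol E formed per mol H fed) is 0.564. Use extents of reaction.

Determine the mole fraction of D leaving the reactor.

Yield of E: 1ξ₁ / 400.9 = 0.564 → ξ₁ = 226.1 kmol.
Conversion of H: 1ξ₁ + 2ξ₂ = 0.768 × 400.9 = 307.9 → ξ₂ = 40.89 kmol.
Outlet amounts (n = n₀ + Σ ν·ξ):
  H: 400.9 − 1(226.1) − 2(40.89) = 93.01
  E: 0 + 1(226.1) = 226.1
  D: 0 + 1(40.89) = 40.89
Total out = 360 kmol; y_D = 40.89 / 360 = 0.1136.

0.114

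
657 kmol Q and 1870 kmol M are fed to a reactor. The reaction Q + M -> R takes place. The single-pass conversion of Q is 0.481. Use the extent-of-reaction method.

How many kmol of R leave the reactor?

Q reacted = 0.481 × 657 = 316 kmol; ν_Q = −1, so ξ = 316/1 = 316 kmol.
Outlet amounts (n = n₀ + ν ξ):
  Q: 657 − 1(316) = 341
  M: 1870 − 1(316) = 1554
  R: 0 + 1(316) = 316

316 kmol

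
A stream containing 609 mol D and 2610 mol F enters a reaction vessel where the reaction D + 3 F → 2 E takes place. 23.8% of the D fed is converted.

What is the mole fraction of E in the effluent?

D reacted = 0.238 × 609 = 144.9 mol; ν_D = −1, so ξ = 144.9/1 = 144.9 mol.
Outlet amounts (n = n₀ + ν ξ):
  D: 609 − 1(144.9) = 464.1
  F: 2610 − 3(144.9) = 2175
  E: 0 + 2(144.9) = 289.9
Total out = 2929 mol; y_E = 289.9 / 2929 = 0.09897.

0.099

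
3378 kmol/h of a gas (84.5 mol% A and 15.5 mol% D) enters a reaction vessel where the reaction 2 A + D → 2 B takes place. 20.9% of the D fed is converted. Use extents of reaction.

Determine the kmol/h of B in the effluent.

D reacted = 0.209 × 523.6 = 109.4 kmol/h; ν_D = −1, so ξ = 109.4/1 = 109.4 kmol/h.
Outlet amounts (n = n₀ + ν ξ):
  A: 2854 − 2(109.4) = 2636
  D: 523.6 − 1(109.4) = 414.2
  B: 0 + 2(109.4) = 218.9

219 kmol/h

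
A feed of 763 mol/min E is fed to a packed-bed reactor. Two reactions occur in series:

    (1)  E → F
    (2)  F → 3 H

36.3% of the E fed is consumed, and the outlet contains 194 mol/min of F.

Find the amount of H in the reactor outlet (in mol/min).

249 mol/min

Conversion of E: E consumed = 1ξ₁ = 0.363 × 763 → ξ₁ = 277 mol/min.
F balance: n_F = 0 + 1ξ₁ − 1ξ₂ = 194 → ξ₂ = (1·277 − 194)/1 = 82.97 mol/min.
Outlet amounts (n = n₀ + Σ ν·ξ):
  E: 763 − 1(277) = 486
  F: 0 + 1(277) − 1(82.97) = 194
  H: 0 + 3(82.97) = 248.9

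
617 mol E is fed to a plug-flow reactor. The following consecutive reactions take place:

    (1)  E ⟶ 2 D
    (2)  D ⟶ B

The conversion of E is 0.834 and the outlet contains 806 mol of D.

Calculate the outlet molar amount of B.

223 mol

Conversion of E: E consumed = 1ξ₁ = 0.834 × 617 → ξ₁ = 514.6 mol.
D balance: n_D = 0 + 2ξ₁ − 1ξ₂ = 806 → ξ₂ = (2·514.6 − 806)/1 = 223.2 mol.
Outlet amounts (n = n₀ + Σ ν·ξ):
  E: 617 − 1(514.6) = 102.4
  D: 0 + 2(514.6) − 1(223.2) = 806
  B: 0 + 1(223.2) = 223.2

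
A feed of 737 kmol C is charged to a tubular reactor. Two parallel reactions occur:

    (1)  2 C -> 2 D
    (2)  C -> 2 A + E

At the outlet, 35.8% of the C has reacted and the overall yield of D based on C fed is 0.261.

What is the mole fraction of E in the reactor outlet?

0.0812

Yield of D: 2ξ₁ / 737 = 0.261 → ξ₁ = 96.18 kmol.
Conversion of C: 2ξ₁ + 1ξ₂ = 0.358 × 737 = 263.8 → ξ₂ = 71.49 kmol.
Outlet amounts (n = n₀ + Σ ν·ξ):
  C: 737 − 2(96.18) − 1(71.49) = 473.2
  D: 0 + 2(96.18) = 192.4
  A: 0 + 2(71.49) = 143
  E: 0 + 1(71.49) = 71.49
Total out = 880 kmol; y_E = 71.49 / 880 = 0.08124.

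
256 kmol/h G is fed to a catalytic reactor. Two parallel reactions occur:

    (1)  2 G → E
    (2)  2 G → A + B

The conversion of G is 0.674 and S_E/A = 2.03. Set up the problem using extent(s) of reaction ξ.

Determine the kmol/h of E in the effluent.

Conversion of G: G consumed = 0.674 × 256 = 172.5 kmol/h = 2ξ₁ + 2ξ₂.
Selectivity: 1ξ₁ / (1ξ₂) = 2.03 → ξ₁ = 2.03 ξ₂.
Substitute: (2·2.03 + 2) ξ₂ = 172.5 → ξ₂ = 28.47 kmol/h, ξ₁ = 57.8 kmol/h.
Outlet amounts (n = n₀ + Σ ν·ξ):
  G: 256 − 2(57.8) − 2(28.47) = 83.46
  E: 0 + 1(57.8) = 57.8
  A: 0 + 1(28.47) = 28.47
  B: 0 + 1(28.47) = 28.47

57.8 kmol/h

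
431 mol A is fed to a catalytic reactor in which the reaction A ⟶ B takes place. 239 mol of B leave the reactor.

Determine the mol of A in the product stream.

192 mol

For B: n = n₀ + 1ξ → 239 = 0 + 1ξ, giving ξ = 239 mol.
Outlet amounts (n = n₀ + ν ξ):
  A: 431 − 1(239) = 192
  B: 0 + 1(239) = 239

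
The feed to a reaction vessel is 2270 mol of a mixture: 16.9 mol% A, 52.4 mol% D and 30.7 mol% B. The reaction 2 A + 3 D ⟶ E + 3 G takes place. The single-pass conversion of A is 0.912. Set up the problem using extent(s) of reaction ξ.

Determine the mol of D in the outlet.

665 mol

A reacted = 0.912 × 383.6 = 349.9 mol; ν_A = −2, so ξ = 349.9/2 = 174.9 mol.
Outlet amounts (n = n₀ + ν ξ):
  A: 383.6 − 2(174.9) = 33.76
  D: 1189 − 3(174.9) = 664.7
  E: 0 + 1(174.9) = 174.9
  G: 0 + 3(174.9) = 524.8
  B: 696.9 (inert)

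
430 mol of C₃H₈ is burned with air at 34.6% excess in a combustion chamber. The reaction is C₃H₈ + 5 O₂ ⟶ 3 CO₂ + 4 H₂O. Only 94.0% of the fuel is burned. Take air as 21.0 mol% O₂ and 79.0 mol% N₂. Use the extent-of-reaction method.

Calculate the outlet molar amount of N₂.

Stoichiometric O₂ = 5 × 430 = 2150 mol; O₂ fed = 2150 × 1.346 = 2894 mol.
N₂ fed = 2894 × 79/21 = 10890 mol.
Fuel reacted = 0.94 × 430 → ξ = 404.2 mol.
Outlet (n = n₀ + ν ξ):
  C₃H₈: 430 − 1(404.2) = 25.8
  O₂: 2894 − 5(404.2) = 872.9
  N₂: 10890 (inert)
  CO₂: 0 + 3(404.2) = 1213
  H₂O: 0 + 4(404.2) = 1617

10900 mol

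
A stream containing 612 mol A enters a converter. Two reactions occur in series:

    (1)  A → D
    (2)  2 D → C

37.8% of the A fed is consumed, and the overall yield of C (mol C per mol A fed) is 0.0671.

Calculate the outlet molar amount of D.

149 mol

Conversion of A: A consumed = 1ξ₁ = 0.378 × 612 → ξ₁ = 231.3 mol.
Yield of C: 1ξ₂ / 612 = 0.0671 → ξ₂ = 41.07 mol.
Outlet amounts (n = n₀ + Σ ν·ξ):
  A: 612 − 1(231.3) = 380.7
  D: 0 + 1(231.3) − 2(41.07) = 149.2
  C: 0 + 1(41.07) = 41.07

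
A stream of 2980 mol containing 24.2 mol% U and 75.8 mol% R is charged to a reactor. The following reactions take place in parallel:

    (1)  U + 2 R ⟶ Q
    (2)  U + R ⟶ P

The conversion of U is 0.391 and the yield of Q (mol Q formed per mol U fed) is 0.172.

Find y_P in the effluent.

Yield of Q: 1ξ₁ / 721.2 = 0.172 → ξ₁ = 124 mol.
Conversion of U: 1ξ₁ + 1ξ₂ = 0.391 × 721.2 = 282 → ξ₂ = 157.9 mol.
Outlet amounts (n = n₀ + Σ ν·ξ):
  U: 721.2 − 1(124) − 1(157.9) = 439.2
  R: 2259 − 2(124) − 1(157.9) = 1853
  Q: 0 + 1(124) = 124
  P: 0 + 1(157.9) = 157.9
Total out = 2574 mol; y_P = 157.9 / 2574 = 0.06136.

0.0614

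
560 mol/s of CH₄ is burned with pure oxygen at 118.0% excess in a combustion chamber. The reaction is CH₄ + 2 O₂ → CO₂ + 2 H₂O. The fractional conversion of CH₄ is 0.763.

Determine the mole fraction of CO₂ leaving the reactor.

Stoichiometric O₂ = 2 × 560 = 1120 mol/s; O₂ fed = 1120 × 2.180 = 2442 mol/s.
Fuel reacted = 0.763 × 560 → ξ = 427.3 mol/s.
Outlet (n = n₀ + ν ξ):
  CH₄: 560 − 1(427.3) = 132.7
  O₂: 2442 − 2(427.3) = 1587
  CO₂: 0 + 1(427.3) = 427.3
  H₂O: 0 + 2(427.3) = 854.6
Total out = 3002 mol/s; y_CO₂ = 427.3 / 3002 = 0.1424.

0.142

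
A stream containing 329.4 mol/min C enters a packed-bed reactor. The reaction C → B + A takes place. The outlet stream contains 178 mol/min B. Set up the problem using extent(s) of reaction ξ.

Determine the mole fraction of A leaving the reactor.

For B: n = n₀ + 1ξ → 178 = 0 + 1ξ, giving ξ = 178 mol/min.
Outlet amounts (n = n₀ + ν ξ):
  C: 329.4 − 1(178) = 151.4
  B: 0 + 1(178) = 178
  A: 0 + 1(178) = 178
Total out = 507.4 mol/min; y_A = 178 / 507.4 = 0.3508.

0.351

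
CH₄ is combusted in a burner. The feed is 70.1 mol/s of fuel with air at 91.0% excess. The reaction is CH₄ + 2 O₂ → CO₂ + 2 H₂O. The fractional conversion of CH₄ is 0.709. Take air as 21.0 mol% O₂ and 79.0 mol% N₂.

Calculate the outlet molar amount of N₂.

Stoichiometric O₂ = 2 × 70.1 = 140.2 mol/s; O₂ fed = 140.2 × 1.910 = 267.8 mol/s.
N₂ fed = 267.8 × 79/21 = 1007 mol/s.
Fuel reacted = 0.709 × 70.1 → ξ = 49.7 mol/s.
Outlet (n = n₀ + ν ξ):
  CH₄: 70.1 − 1(49.7) = 20.4
  O₂: 267.8 − 2(49.7) = 168.4
  N₂: 1007 (inert)
  CO₂: 0 + 1(49.7) = 49.7
  H₂O: 0 + 2(49.7) = 99.4

1010 mol/s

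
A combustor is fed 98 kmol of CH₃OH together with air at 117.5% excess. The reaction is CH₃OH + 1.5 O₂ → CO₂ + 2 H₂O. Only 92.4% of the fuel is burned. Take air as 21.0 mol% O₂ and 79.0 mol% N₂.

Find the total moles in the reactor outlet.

Stoichiometric O₂ = 1.5 × 98 = 147 kmol; O₂ fed = 147 × 2.175 = 319.7 kmol.
N₂ fed = 319.7 × 79/21 = 1203 kmol.
Fuel reacted = 0.924 × 98 → ξ = 90.55 kmol.
Outlet (n = n₀ + ν ξ):
  CH₃OH: 98 − 1(90.55) = 7.448
  O₂: 319.7 − 1.5(90.55) = 183.9
  N₂: 1203 (inert)
  CO₂: 0 + 1(90.55) = 90.55
  H₂O: 0 + 2(90.55) = 181.1
Total out = 7.448 + 183.9 + 1203 + 90.55 + 181.1 = 1666 kmol.

1670 kmol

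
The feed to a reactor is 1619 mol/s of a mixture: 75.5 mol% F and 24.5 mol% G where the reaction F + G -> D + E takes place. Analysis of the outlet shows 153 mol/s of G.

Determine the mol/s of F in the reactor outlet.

979 mol/s

For G: n = n₀ − 1ξ → 153 = 396.7 − 1ξ, giving ξ = 243.7 mol/s.
Outlet amounts (n = n₀ + ν ξ):
  F: 1222 − 1(243.7) = 978.7
  G: 396.7 − 1(243.7) = 153
  D: 0 + 1(243.7) = 243.7
  E: 0 + 1(243.7) = 243.7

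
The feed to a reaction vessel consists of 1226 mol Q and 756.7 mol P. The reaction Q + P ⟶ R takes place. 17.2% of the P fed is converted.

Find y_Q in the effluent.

P reacted = 0.172 × 756.7 = 130.2 mol; ν_P = −1, so ξ = 130.2/1 = 130.2 mol.
Outlet amounts (n = n₀ + ν ξ):
  Q: 1226 − 1(130.2) = 1096
  P: 756.7 − 1(130.2) = 626.5
  R: 0 + 1(130.2) = 130.2
Total out = 1853 mol; y_Q = 1096 / 1853 = 0.5915.

0.592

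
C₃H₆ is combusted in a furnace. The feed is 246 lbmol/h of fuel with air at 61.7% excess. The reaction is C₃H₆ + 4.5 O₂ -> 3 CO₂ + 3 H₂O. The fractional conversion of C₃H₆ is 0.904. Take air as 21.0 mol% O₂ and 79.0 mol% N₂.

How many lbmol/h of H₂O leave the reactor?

Stoichiometric O₂ = 4.5 × 246 = 1107 lbmol/h; O₂ fed = 1107 × 1.617 = 1790 lbmol/h.
N₂ fed = 1790 × 79/21 = 6734 lbmol/h.
Fuel reacted = 0.904 × 246 → ξ = 222.4 lbmol/h.
Outlet (n = n₀ + ν ξ):
  C₃H₆: 246 − 1(222.4) = 23.62
  O₂: 1790 − 4.5(222.4) = 789.3
  N₂: 6734 (inert)
  CO₂: 0 + 3(222.4) = 667.2
  H₂O: 0 + 3(222.4) = 667.2

667 lbmol/h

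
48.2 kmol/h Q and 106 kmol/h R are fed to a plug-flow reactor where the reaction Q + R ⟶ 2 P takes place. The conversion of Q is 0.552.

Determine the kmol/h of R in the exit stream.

79.4 kmol/h

Q reacted = 0.552 × 48.2 = 26.61 kmol/h; ν_Q = −1, so ξ = 26.61/1 = 26.61 kmol/h.
Outlet amounts (n = n₀ + ν ξ):
  Q: 48.2 − 1(26.61) = 21.59
  R: 106 − 1(26.61) = 79.39
  P: 0 + 2(26.61) = 53.21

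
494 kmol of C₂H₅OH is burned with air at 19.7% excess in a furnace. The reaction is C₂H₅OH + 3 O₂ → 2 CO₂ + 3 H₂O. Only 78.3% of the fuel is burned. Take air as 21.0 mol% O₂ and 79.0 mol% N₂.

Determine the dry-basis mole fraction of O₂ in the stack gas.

0.0751

Stoichiometric O₂ = 3 × 494 = 1482 kmol; O₂ fed = 1482 × 1.197 = 1774 kmol.
N₂ fed = 1774 × 79/21 = 6673 kmol.
Fuel reacted = 0.783 × 494 → ξ = 386.8 kmol.
Outlet (n = n₀ + ν ξ):
  C₂H₅OH: 494 − 1(386.8) = 107.2
  O₂: 1774 − 3(386.8) = 613.5
  N₂: 6673 (inert)
  CO₂: 0 + 2(386.8) = 773.6
  H₂O: 0 + 3(386.8) = 1160
Dry total = 8168 kmol; y_O₂ (dry) = 613.5 / 8168 = 0.07512.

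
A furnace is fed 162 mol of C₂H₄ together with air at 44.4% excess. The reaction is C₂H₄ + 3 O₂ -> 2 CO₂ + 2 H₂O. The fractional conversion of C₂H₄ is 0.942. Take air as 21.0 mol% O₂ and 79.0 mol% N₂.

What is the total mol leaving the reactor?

3500 mol

Stoichiometric O₂ = 3 × 162 = 486 mol; O₂ fed = 486 × 1.444 = 701.8 mol.
N₂ fed = 701.8 × 79/21 = 2640 mol.
Fuel reacted = 0.942 × 162 → ξ = 152.6 mol.
Outlet (n = n₀ + ν ξ):
  C₂H₄: 162 − 1(152.6) = 9.396
  O₂: 701.8 − 3(152.6) = 244
  N₂: 2640 (inert)
  CO₂: 0 + 2(152.6) = 305.2
  H₂O: 0 + 2(152.6) = 305.2
Total out = 9.396 + 244 + 2640 + 305.2 + 305.2 = 3504 mol.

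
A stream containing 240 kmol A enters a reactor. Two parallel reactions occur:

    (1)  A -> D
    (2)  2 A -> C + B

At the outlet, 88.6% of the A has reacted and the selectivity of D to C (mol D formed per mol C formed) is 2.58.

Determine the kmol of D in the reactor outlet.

120 kmol

Conversion of A: A consumed = 0.886 × 240 = 212.6 kmol = 1ξ₁ + 2ξ₂.
Selectivity: 1ξ₁ / (1ξ₂) = 2.58 → ξ₁ = 2.58 ξ₂.
Substitute: (1·2.58 + 2) ξ₂ = 212.6 → ξ₂ = 46.43 kmol, ξ₁ = 119.8 kmol.
Outlet amounts (n = n₀ + Σ ν·ξ):
  A: 240 − 1(119.8) − 2(46.43) = 27.36
  D: 0 + 1(119.8) = 119.8
  C: 0 + 1(46.43) = 46.43
  B: 0 + 1(46.43) = 46.43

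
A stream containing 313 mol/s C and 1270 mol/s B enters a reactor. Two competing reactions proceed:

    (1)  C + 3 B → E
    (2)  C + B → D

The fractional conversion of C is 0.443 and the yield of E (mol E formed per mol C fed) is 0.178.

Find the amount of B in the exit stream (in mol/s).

1020 mol/s

Yield of E: 1ξ₁ / 313 = 0.178 → ξ₁ = 55.71 mol/s.
Conversion of C: 1ξ₁ + 1ξ₂ = 0.443 × 313 = 138.7 → ξ₂ = 82.94 mol/s.
Outlet amounts (n = n₀ + Σ ν·ξ):
  C: 313 − 1(55.71) − 1(82.94) = 174.3
  B: 1270 − 3(55.71) − 1(82.94) = 1020
  E: 0 + 1(55.71) = 55.71
  D: 0 + 1(82.94) = 82.94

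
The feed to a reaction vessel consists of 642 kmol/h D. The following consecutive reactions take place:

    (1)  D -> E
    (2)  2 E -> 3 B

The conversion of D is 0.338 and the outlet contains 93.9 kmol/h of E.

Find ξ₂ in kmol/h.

Conversion of D: D consumed = 1ξ₁ = 0.338 × 642 → ξ₁ = 217 kmol/h.
E balance: n_E = 0 + 1ξ₁ − 2ξ₂ = 93.9 → ξ₂ = (1·217 − 93.9)/2 = 61.55 kmol/h.
Outlet amounts (n = n₀ + Σ ν·ξ):
  D: 642 − 1(217) = 425
  E: 0 + 1(217) − 2(61.55) = 93.9
  B: 0 + 3(61.55) = 184.6

ξ₂ = 61.5 kmol/h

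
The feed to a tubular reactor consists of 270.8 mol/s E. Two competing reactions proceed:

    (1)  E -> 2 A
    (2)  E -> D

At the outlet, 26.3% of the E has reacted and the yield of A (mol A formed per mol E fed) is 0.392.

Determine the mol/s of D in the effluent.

Yield of A: 2ξ₁ / 270.8 = 0.392 → ξ₁ = 53.08 mol/s.
Conversion of E: 1ξ₁ + 1ξ₂ = 0.263 × 270.8 = 71.22 → ξ₂ = 18.14 mol/s.
Outlet amounts (n = n₀ + Σ ν·ξ):
  E: 270.8 − 1(53.08) − 1(18.14) = 199.6
  A: 0 + 2(53.08) = 106.2
  D: 0 + 1(18.14) = 18.14

18.1 mol/s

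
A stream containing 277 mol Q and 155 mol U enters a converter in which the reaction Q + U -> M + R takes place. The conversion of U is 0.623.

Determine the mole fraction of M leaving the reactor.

0.224

U reacted = 0.623 × 155 = 96.56 mol; ν_U = −1, so ξ = 96.56/1 = 96.56 mol.
Outlet amounts (n = n₀ + ν ξ):
  Q: 277 − 1(96.56) = 180.4
  U: 155 − 1(96.56) = 58.44
  M: 0 + 1(96.56) = 96.56
  R: 0 + 1(96.56) = 96.56
Total out = 432 mol; y_M = 96.56 / 432 = 0.2235.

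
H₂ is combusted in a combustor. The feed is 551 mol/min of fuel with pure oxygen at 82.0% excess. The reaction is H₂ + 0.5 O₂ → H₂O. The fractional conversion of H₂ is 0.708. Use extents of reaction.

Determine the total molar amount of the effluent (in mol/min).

Stoichiometric O₂ = 0.5 × 551 = 275.5 mol/min; O₂ fed = 275.5 × 1.820 = 501.4 mol/min.
Fuel reacted = 0.708 × 551 → ξ = 390.1 mol/min.
Outlet (n = n₀ + ν ξ):
  H₂: 551 − 1(390.1) = 160.9
  O₂: 501.4 − 0.5(390.1) = 306.4
  H₂O: 0 + 1(390.1) = 390.1
Total out = 160.9 + 306.4 + 390.1 = 857.4 mol/min.

857 mol/min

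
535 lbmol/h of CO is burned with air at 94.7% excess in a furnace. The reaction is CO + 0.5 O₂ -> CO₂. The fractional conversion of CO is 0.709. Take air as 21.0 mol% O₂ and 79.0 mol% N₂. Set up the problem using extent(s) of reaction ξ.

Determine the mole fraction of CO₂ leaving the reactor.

Stoichiometric O₂ = 0.5 × 535 = 267.5 lbmol/h; O₂ fed = 267.5 × 1.947 = 520.8 lbmol/h.
N₂ fed = 520.8 × 79/21 = 1959 lbmol/h.
Fuel reacted = 0.709 × 535 → ξ = 379.3 lbmol/h.
Outlet (n = n₀ + ν ξ):
  CO: 535 − 1(379.3) = 155.7
  O₂: 520.8 − 0.5(379.3) = 331.2
  N₂: 1959 (inert)
  CO₂: 0 + 1(379.3) = 379.3
Total out = 2825 lbmol/h; y_CO₂ = 379.3 / 2825 = 0.1342.

0.134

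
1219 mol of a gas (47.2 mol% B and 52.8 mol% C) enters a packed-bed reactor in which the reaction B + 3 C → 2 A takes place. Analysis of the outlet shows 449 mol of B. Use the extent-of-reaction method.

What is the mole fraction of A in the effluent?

0.262

For B: n = n₀ − 1ξ → 449 = 575.4 − 1ξ, giving ξ = 126.4 mol.
Outlet amounts (n = n₀ + ν ξ):
  B: 575.4 − 1(126.4) = 449
  C: 643.6 − 3(126.4) = 264.5
  A: 0 + 2(126.4) = 252.7
Total out = 966.3 mol; y_A = 252.7 / 966.3 = 0.2616.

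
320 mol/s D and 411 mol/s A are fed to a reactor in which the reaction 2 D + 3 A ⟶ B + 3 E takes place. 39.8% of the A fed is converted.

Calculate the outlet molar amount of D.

211 mol/s

A reacted = 0.398 × 411 = 163.6 mol/s; ν_A = −3, so ξ = 163.6/3 = 54.53 mol/s.
Outlet amounts (n = n₀ + ν ξ):
  D: 320 − 2(54.53) = 210.9
  A: 411 − 3(54.53) = 247.4
  B: 0 + 1(54.53) = 54.53
  E: 0 + 3(54.53) = 163.6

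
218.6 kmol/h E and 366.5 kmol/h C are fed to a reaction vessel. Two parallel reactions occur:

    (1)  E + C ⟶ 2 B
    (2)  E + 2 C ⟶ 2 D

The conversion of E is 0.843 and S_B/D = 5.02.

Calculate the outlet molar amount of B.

Conversion of E: E consumed = 0.843 × 218.6 = 184.3 kmol/h = 1ξ₁ + 1ξ₂.
Selectivity: 2ξ₁ / (2ξ₂) = 5.02 → ξ₁ = 5.02 ξ₂.
Substitute: (1·5.02 + 1) ξ₂ = 184.3 → ξ₂ = 30.61 kmol/h, ξ₁ = 153.7 kmol/h.
Outlet amounts (n = n₀ + Σ ν·ξ):
  E: 218.6 − 1(153.7) − 1(30.61) = 34.32
  C: 366.5 − 1(153.7) − 2(30.61) = 151.6
  B: 0 + 2(153.7) = 307.3
  D: 0 + 2(30.61) = 61.22

307 kmol/h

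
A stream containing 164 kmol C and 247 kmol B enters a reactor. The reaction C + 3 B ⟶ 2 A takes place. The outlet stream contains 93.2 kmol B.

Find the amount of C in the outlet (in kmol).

113 kmol

For B: n = n₀ − 3ξ → 93.2 = 247 − 3ξ, giving ξ = 51.27 kmol.
Outlet amounts (n = n₀ + ν ξ):
  C: 164 − 1(51.27) = 112.7
  B: 247 − 3(51.27) = 93.2
  A: 0 + 2(51.27) = 102.5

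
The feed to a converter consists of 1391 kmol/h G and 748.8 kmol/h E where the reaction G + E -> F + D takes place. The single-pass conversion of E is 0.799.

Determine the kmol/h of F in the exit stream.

598 kmol/h

E reacted = 0.799 × 748.8 = 598.3 kmol/h; ν_E = −1, so ξ = 598.3/1 = 598.3 kmol/h.
Outlet amounts (n = n₀ + ν ξ):
  G: 1391 − 1(598.3) = 792.7
  E: 748.8 − 1(598.3) = 150.5
  F: 0 + 1(598.3) = 598.3
  D: 0 + 1(598.3) = 598.3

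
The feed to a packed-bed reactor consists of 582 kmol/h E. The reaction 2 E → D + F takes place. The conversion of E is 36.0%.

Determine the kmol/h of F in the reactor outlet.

105 kmol/h

E reacted = 0.36 × 582 = 209.5 kmol/h; ν_E = −2, so ξ = 209.5/2 = 104.8 kmol/h.
Outlet amounts (n = n₀ + ν ξ):
  E: 582 − 2(104.8) = 372.5
  D: 0 + 1(104.8) = 104.8
  F: 0 + 1(104.8) = 104.8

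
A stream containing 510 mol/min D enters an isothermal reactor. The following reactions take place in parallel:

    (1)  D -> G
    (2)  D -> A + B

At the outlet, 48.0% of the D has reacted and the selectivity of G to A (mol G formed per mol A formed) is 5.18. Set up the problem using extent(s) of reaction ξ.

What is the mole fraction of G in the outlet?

Conversion of D: D consumed = 0.48 × 510 = 244.8 mol/min = 1ξ₁ + 1ξ₂.
Selectivity: 1ξ₁ / (1ξ₂) = 5.18 → ξ₁ = 5.18 ξ₂.
Substitute: (1·5.18 + 1) ξ₂ = 244.8 → ξ₂ = 39.61 mol/min, ξ₁ = 205.2 mol/min.
Outlet amounts (n = n₀ + Σ ν·ξ):
  D: 510 − 1(205.2) − 1(39.61) = 265.2
  G: 0 + 1(205.2) = 205.2
  A: 0 + 1(39.61) = 39.61
  B: 0 + 1(39.61) = 39.61
Total out = 549.6 mol/min; y_G = 205.2 / 549.6 = 0.3733.

0.373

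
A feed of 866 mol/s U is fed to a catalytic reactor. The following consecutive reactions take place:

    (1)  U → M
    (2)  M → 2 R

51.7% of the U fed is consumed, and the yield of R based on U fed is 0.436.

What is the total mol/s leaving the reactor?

1050 mol/s

Conversion of U: U consumed = 1ξ₁ = 0.517 × 866 → ξ₁ = 447.7 mol/s.
Yield of R: 2ξ₂ / 866 = 0.436 → ξ₂ = 188.8 mol/s.
Outlet amounts (n = n₀ + Σ ν·ξ):
  U: 866 − 1(447.7) = 418.3
  M: 0 + 1(447.7) − 1(188.8) = 258.9
  R: 0 + 2(188.8) = 377.6
Total out = 418.3 + 258.9 + 377.6 = 1055 mol/s.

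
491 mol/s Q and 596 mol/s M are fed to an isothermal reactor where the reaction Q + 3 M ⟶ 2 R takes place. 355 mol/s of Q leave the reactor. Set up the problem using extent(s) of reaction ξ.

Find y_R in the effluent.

0.334

For Q: n = n₀ − 1ξ → 355 = 491 − 1ξ, giving ξ = 136 mol/s.
Outlet amounts (n = n₀ + ν ξ):
  Q: 491 − 1(136) = 355
  M: 596 − 3(136) = 188
  R: 0 + 2(136) = 272
Total out = 815 mol/s; y_R = 272 / 815 = 0.3337.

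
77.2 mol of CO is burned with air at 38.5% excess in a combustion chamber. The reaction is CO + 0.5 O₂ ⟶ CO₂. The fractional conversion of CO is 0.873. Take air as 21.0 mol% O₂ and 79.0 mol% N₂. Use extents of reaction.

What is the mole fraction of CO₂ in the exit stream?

Stoichiometric O₂ = 0.5 × 77.2 = 38.6 mol; O₂ fed = 38.6 × 1.385 = 53.46 mol.
N₂ fed = 53.46 × 79/21 = 201.1 mol.
Fuel reacted = 0.873 × 77.2 → ξ = 67.4 mol.
Outlet (n = n₀ + ν ξ):
  CO: 77.2 − 1(67.4) = 9.804
  O₂: 53.46 − 0.5(67.4) = 19.76
  N₂: 201.1 (inert)
  CO₂: 0 + 1(67.4) = 67.4
Total out = 298.1 mol; y_CO₂ = 67.4 / 298.1 = 0.2261.

0.226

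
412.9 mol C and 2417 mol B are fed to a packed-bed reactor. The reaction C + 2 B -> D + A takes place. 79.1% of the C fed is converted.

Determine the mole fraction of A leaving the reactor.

C reacted = 0.791 × 412.9 = 326.6 mol; ν_C = −1, so ξ = 326.6/1 = 326.6 mol.
Outlet amounts (n = n₀ + ν ξ):
  C: 412.9 − 1(326.6) = 86.3
  B: 2417 − 2(326.6) = 1764
  D: 0 + 1(326.6) = 326.6
  A: 0 + 1(326.6) = 326.6
Total out = 2503 mol; y_A = 326.6 / 2503 = 0.1305.

0.13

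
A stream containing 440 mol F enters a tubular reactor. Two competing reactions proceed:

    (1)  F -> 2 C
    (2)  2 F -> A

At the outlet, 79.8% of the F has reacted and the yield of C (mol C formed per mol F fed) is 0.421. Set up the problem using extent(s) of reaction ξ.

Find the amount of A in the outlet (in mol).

129 mol

Yield of C: 2ξ₁ / 440 = 0.421 → ξ₁ = 92.62 mol.
Conversion of F: 1ξ₁ + 2ξ₂ = 0.798 × 440 = 351.1 → ξ₂ = 129.2 mol.
Outlet amounts (n = n₀ + Σ ν·ξ):
  F: 440 − 1(92.62) − 2(129.2) = 88.88
  C: 0 + 2(92.62) = 185.2
  A: 0 + 1(129.2) = 129.2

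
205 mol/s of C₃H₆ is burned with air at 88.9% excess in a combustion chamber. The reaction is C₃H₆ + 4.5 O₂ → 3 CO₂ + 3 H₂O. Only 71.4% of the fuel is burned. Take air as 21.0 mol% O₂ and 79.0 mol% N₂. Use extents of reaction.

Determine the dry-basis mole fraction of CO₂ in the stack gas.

Stoichiometric O₂ = 4.5 × 205 = 922.5 mol/s; O₂ fed = 922.5 × 1.889 = 1743 mol/s.
N₂ fed = 1743 × 79/21 = 6556 mol/s.
Fuel reacted = 0.714 × 205 → ξ = 146.4 mol/s.
Outlet (n = n₀ + ν ξ):
  C₃H₆: 205 − 1(146.4) = 58.63
  O₂: 1743 − 4.5(146.4) = 1084
  N₂: 6556 (inert)
  CO₂: 0 + 3(146.4) = 439.1
  H₂O: 0 + 3(146.4) = 439.1
Dry total = 8137 mol/s; y_CO₂ (dry) = 439.1 / 8137 = 0.05396.

0.054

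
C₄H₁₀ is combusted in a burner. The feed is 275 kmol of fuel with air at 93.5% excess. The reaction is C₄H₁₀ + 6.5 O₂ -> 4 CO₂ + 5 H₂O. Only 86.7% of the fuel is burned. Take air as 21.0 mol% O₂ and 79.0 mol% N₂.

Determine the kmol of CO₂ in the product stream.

Stoichiometric O₂ = 6.5 × 275 = 1788 kmol; O₂ fed = 1788 × 1.935 = 3459 kmol.
N₂ fed = 3459 × 79/21 = 13010 kmol.
Fuel reacted = 0.867 × 275 → ξ = 238.4 kmol.
Outlet (n = n₀ + ν ξ):
  C₄H₁₀: 275 − 1(238.4) = 36.57
  O₂: 3459 − 6.5(238.4) = 1909
  N₂: 13010 (inert)
  CO₂: 0 + 4(238.4) = 953.7
  H₂O: 0 + 5(238.4) = 1192

954 kmol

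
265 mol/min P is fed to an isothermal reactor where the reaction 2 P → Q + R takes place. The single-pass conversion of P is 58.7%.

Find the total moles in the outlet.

P reacted = 0.587 × 265 = 155.6 mol/min; ν_P = −2, so ξ = 155.6/2 = 77.78 mol/min.
Outlet amounts (n = n₀ + ν ξ):
  P: 265 − 2(77.78) = 109.4
  Q: 0 + 1(77.78) = 77.78
  R: 0 + 1(77.78) = 77.78
Total out = 109.4 + 77.78 + 77.78 = 265 mol/min.

265 mol/min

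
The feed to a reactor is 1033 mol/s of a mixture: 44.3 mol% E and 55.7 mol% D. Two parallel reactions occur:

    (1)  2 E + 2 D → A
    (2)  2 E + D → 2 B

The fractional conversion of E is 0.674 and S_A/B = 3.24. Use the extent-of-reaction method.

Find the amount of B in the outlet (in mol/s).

Conversion of E: E consumed = 0.674 × 457.6 = 308.4 mol/s = 2ξ₁ + 2ξ₂.
Selectivity: 1ξ₁ / (2ξ₂) = 3.24 → ξ₁ = 6.48 ξ₂.
Substitute: (2·6.48 + 2) ξ₂ = 308.4 → ξ₂ = 20.62 mol/s, ξ₁ = 133.6 mol/s.
Outlet amounts (n = n₀ + Σ ν·ξ):
  E: 457.6 − 2(133.6) − 2(20.62) = 149.2
  D: 575.4 − 2(133.6) − 1(20.62) = 287.6
  A: 0 + 1(133.6) = 133.6
  B: 0 + 2(20.62) = 41.23

41.2 mol/s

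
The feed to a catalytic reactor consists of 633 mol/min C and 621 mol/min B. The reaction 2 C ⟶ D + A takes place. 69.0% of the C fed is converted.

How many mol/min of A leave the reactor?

218 mol/min

C reacted = 0.69 × 633 = 436.8 mol/min; ν_C = −2, so ξ = 436.8/2 = 218.4 mol/min.
Outlet amounts (n = n₀ + ν ξ):
  C: 633 − 2(218.4) = 196.2
  D: 0 + 1(218.4) = 218.4
  A: 0 + 1(218.4) = 218.4
  B: 621 (inert)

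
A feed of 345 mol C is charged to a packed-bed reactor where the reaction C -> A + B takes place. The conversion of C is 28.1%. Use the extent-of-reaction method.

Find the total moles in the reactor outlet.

442 mol

C reacted = 0.281 × 345 = 96.95 mol; ν_C = −1, so ξ = 96.95/1 = 96.95 mol.
Outlet amounts (n = n₀ + ν ξ):
  C: 345 − 1(96.95) = 248.1
  A: 0 + 1(96.95) = 96.95
  B: 0 + 1(96.95) = 96.95
Total out = 248.1 + 96.95 + 96.95 = 441.9 mol.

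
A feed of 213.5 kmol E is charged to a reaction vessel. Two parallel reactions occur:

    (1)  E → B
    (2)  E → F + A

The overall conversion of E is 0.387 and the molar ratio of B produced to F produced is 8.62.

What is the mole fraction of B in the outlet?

Conversion of E: E consumed = 0.387 × 213.5 = 82.62 kmol = 1ξ₁ + 1ξ₂.
Selectivity: 1ξ₁ / (1ξ₂) = 8.62 → ξ₁ = 8.62 ξ₂.
Substitute: (1·8.62 + 1) ξ₂ = 82.62 → ξ₂ = 8.589 kmol, ξ₁ = 74.04 kmol.
Outlet amounts (n = n₀ + Σ ν·ξ):
  E: 213.5 − 1(74.04) − 1(8.589) = 130.9
  B: 0 + 1(74.04) = 74.04
  F: 0 + 1(8.589) = 8.589
  A: 0 + 1(8.589) = 8.589
Total out = 222.1 kmol; y_B = 74.04 / 222.1 = 0.3334.

0.333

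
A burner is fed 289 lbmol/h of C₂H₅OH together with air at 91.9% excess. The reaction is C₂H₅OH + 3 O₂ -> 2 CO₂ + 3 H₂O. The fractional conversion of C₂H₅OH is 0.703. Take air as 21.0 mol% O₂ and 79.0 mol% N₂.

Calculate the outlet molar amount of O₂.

Stoichiometric O₂ = 3 × 289 = 867 lbmol/h; O₂ fed = 867 × 1.919 = 1664 lbmol/h.
N₂ fed = 1664 × 79/21 = 6259 lbmol/h.
Fuel reacted = 0.703 × 289 → ξ = 203.2 lbmol/h.
Outlet (n = n₀ + ν ξ):
  C₂H₅OH: 289 − 1(203.2) = 85.83
  O₂: 1664 − 3(203.2) = 1054
  N₂: 6259 (inert)
  CO₂: 0 + 2(203.2) = 406.3
  H₂O: 0 + 3(203.2) = 609.5

1050 lbmol/h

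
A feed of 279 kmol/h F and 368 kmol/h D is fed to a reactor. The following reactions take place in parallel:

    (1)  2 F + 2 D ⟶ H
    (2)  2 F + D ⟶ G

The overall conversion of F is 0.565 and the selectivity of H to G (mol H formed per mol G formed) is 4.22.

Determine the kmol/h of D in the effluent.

Conversion of F: F consumed = 0.565 × 279 = 157.6 kmol/h = 2ξ₁ + 2ξ₂.
Selectivity: 1ξ₁ / (1ξ₂) = 4.22 → ξ₁ = 4.22 ξ₂.
Substitute: (2·4.22 + 2) ξ₂ = 157.6 → ξ₂ = 15.1 kmol/h, ξ₁ = 63.72 kmol/h.
Outlet amounts (n = n₀ + Σ ν·ξ):
  F: 279 − 2(63.72) − 2(15.1) = 121.4
  D: 368 − 2(63.72) − 1(15.1) = 225.5
  H: 0 + 1(63.72) = 63.72
  G: 0 + 1(15.1) = 15.1

225 kmol/h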